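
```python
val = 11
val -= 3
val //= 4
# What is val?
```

Trace:
`val = 11` → val = 11
`val -= 3` → val = 8
`val //= 4` → val = 2
So val = 2

Answer: 2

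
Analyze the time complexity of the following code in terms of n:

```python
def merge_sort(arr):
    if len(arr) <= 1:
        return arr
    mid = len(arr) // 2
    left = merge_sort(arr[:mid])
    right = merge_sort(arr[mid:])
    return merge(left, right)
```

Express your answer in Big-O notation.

This is Merge sort. Time complexity: O(n log n).

Answer: O(n log n)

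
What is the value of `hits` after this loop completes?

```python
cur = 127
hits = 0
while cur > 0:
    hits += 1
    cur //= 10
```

Count digits by repeated division by 10
`hits` takes the values: 0 → 1 → 2 → 3

Answer: 3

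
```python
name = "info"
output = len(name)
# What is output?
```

Trace:
`name = "info"` → name = 'info'
`output = len(name)` → output = 4
So output = 4

Answer: 4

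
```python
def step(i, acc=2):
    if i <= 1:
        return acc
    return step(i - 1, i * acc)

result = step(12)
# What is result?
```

Accumulator trace (n, acc): (12, 2) -> (11, 24) -> (10, 264) -> (9, 2640) -> (8, 23760) -> (7, 190080) -> (6, 1330560) -> (5, 7983360) -> (4, 39916800) -> (3, 159667200) -> (2, 479001600) -> (1, 958003200) -> return 958003200

Answer: 958003200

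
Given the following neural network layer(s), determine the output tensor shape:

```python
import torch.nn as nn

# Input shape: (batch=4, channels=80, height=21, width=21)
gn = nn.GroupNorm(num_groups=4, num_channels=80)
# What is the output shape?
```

Input: (4, 80, 21, 21) -> Output: (4, 80, 21, 21)

Answer: (4, 80, 21, 21)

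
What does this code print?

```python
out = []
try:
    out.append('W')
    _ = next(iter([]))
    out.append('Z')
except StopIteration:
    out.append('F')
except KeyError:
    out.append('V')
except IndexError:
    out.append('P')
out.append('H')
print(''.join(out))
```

Execution trace: 'W' (try body) → 'F' (except StopIteration) → 'H' (after the try/except). Output: WFH

Answer: WFH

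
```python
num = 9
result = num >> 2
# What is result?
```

Trace:
`num = 9` → num = 9
`result = num >> 2` → result = 2
So result = 2

Answer: 2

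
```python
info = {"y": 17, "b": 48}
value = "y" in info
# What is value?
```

Trace:
`info = {"y": 17, "b": 48}` → info = {'y': 17, 'b': 48}
`value = "y" in info` → value = True
So value = True

Answer: True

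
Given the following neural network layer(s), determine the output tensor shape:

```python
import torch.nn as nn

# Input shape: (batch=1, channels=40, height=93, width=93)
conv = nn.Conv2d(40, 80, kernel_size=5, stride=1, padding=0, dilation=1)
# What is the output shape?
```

Input: (1, 40, 93, 93) -> Output: (1, 80, 89, 89)

Answer: (1, 80, 89, 89)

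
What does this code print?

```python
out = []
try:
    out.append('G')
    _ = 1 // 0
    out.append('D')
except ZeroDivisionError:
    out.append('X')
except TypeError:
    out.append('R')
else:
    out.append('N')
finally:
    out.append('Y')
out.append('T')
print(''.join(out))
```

Execution trace: 'G' (try body) → 'X' (except ZeroDivisionError) → 'Y' (finally) → 'T' (after the try/except). Output: GXYT

Answer: GXYT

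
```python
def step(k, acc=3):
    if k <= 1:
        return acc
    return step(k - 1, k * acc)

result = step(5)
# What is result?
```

Accumulator trace (n, acc): (5, 3) -> (4, 15) -> (3, 60) -> (2, 180) -> (1, 360) -> return 360

Answer: 360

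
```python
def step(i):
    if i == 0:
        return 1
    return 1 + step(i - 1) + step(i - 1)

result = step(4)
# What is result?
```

step(i) = 1 + 2·step(i-1), step(0)=1. Closed form: (1+1)·2^4 - 1 = 31.

Answer: 31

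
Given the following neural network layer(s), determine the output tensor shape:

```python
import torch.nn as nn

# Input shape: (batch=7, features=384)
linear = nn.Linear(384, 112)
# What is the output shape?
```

Input: (7, 384) -> Output: (7, 112)

Answer: (7, 112)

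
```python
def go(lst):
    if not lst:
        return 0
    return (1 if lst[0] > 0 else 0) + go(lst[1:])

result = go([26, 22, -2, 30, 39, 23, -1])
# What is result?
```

Count of positive elements in [26, 22, -2, 30, 39, 23, -1] = 5

Answer: 5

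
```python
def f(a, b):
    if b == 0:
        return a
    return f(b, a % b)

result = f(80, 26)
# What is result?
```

f(80, 26) -> f(26, 2) -> f(2, 0) -> 2

Answer: 2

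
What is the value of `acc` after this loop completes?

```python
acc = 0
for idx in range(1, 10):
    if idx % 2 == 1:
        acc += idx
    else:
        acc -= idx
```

Add odd, subtract even
`acc` takes the values: 0 → 1 → -1 → 2 → -2 → 3 → -3 → 4 → -4 → 5

Answer: 5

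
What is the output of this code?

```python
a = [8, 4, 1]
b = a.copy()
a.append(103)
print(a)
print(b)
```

Key concept: list.copy() creates independent copy.
Step by step:
`a = [8, 4, 1]` → a = [8, 4, 1]
`b = a.copy()` → b = [8, 4, 1]
`a.append(103)` → a = [8, 4, 1, 103]
`print(a)` → prints [8, 4, 1, 103]
`print(b)` → prints [8, 4, 1]

Answer:
[8, 4, 1, 103]
[8, 4, 1]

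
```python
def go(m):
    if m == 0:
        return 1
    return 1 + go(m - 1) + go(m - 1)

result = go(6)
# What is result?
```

go(m) = 1 + 2·go(m-1), go(0)=1. Closed form: (1+1)·2^6 - 1 = 127.

Answer: 127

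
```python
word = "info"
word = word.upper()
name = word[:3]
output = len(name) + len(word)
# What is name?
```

Trace:
`word = "info"` → word = 'info'
`word = word.upper()` → word = 'INFO'
`name = word[:3]` → name = 'INF'
`output = len(name) + len(word)` → output = 7
So name = 'INF'

Answer: 'INF'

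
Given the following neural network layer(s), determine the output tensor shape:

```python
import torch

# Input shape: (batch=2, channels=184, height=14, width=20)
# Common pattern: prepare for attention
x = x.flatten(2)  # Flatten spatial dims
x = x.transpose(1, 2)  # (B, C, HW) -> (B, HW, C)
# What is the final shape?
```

Input: (2, 184, 14, 20) -> after flatten(2): (2, 184, 280) -> Output: (2, 280, 184)

Answer: (2, 280, 184)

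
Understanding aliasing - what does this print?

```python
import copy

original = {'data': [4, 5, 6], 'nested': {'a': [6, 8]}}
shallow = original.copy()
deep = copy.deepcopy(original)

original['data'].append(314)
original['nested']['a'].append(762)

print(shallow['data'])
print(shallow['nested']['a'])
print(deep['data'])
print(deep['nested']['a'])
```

Key concept: comparing shallow vs deep copy.
Step by step:
`original = {'data': [4, 5, 6], 'nested': {'a': [6, 8]}}` → original = {'data': [4, 5, 6], 'nested': {'a': [6, 8]}}
`shallow = original.copy()` → shallow = {'data': [4, 5, 6], 'nested': {'a': [6, 8]}}
`deep = copy.deepcopy(original)` → deep = {'data': [4, 5, 6], 'nested': {'a': [6, 8]}}
`original['data'].append(314)` → original = {'data': [4, 5, 6, 314], 'nested': {'a': [6, 8]}}; shallow = {'data': [4, 5, 6, 314], 'nested': {'a': [6, 8]}}
`original['nested']['a'].append(762)` → original = {'data': [4, 5, 6, 314], 'nested': {'a': [6, 8, 762]}}; shallow = {'data': [4, 5, 6, 314], 'nested': {'a': [6, 8, 762]}}
`print(shallow['data'])` → prints [4, 5, 6, 314]
`print(shallow['nested']['a'])` → prints [6, 8, 762]
`print(deep['data'])` → prints [4, 5, 6]
`print(deep['nested']['a'])` → prints [6, 8]

Answer:
[4, 5, 6, 314]
[6, 8, 762]
[4, 5, 6]
[6, 8]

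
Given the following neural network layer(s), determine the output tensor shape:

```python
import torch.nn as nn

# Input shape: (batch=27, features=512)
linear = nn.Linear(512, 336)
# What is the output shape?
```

Input: (27, 512) -> Output: (27, 336)

Answer: (27, 336)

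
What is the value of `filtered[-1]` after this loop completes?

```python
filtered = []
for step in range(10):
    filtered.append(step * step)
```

Last element of squares 0 to 9
`filtered` takes the values: [] → [0] → [0, 1] → [0, 1, 4] → [0, 1, 4, 9] → [0, 1, 4, 9, 16] → [0, 1, 4, 9, 16, 25] → [0, 1, 4, 9, 16, 25, 36] → [0, 1, 4, 9, 16, 25, 36, 49] → [0, 1, 4, 9, 16, 25, 36, 49, 64] → [0, 1, 4, 9, 16, 25, 36, 49, 64, 81]
So `filtered[-1]` = 81

Answer: 81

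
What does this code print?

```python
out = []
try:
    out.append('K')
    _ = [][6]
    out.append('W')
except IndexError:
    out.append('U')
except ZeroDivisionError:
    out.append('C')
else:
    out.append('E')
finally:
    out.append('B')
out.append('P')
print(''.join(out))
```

Execution trace: 'K' (try body) → 'U' (except IndexError) → 'B' (finally) → 'P' (after the try/except). Output: KUBP

Answer: KUBP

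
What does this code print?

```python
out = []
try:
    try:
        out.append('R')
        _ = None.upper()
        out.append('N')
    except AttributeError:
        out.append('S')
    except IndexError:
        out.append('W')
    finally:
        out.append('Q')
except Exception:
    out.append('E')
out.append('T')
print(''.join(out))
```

Execution trace: 'R' (inner try body) → 'S' (inner except AttributeError) → 'Q' (inner finally) → 'T' (after the try/except). Output: RSQT

Answer: RSQT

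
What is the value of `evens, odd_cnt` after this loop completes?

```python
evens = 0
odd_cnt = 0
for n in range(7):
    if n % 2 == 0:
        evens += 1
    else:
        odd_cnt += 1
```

Count evens and odds in range(7)
`evens, odd_cnt` takes the values: (0, 0) → (1, 0) → (1, 1) → (2, 1) → (2, 2) → (3, 2) → (3, 3) → (4, 3)

Answer: 4, 3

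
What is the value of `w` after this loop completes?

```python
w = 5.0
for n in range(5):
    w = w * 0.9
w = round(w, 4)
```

Exponential decay: 5.0 * 0.9^5
`w` takes the values: 5.0 → 4.5 → 4.05 → 3.645 → 3.2805 → 2.95245 → 2.9525

Answer: 2.9525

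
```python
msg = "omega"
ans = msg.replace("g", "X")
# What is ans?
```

Trace:
`msg = "omega"` → msg = 'omega'
`ans = msg.replace("g", "X")` → ans = 'omeXa'
So ans = 'omeXa'

Answer: 'omeXa'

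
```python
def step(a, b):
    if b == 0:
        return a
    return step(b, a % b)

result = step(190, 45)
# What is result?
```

step(190, 45) -> step(45, 10) -> step(10, 5) -> step(5, 0) -> 5

Answer: 5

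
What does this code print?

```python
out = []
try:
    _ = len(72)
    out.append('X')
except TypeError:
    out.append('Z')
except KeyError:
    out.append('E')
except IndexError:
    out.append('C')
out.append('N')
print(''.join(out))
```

Execution trace: 'Z' (except TypeError) → 'N' (after the try/except). Output: ZN

Answer: ZN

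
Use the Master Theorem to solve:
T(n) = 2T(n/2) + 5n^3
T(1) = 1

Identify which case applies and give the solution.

a=2, b=2, f(n)=5n^3. log_2(2) = 1. Since c=3 > 1 and the regularity condition holds (2(n/2)^3 = (2/2^3)n^3 with 2/2^3 < 1), Case 3 applies: T(n) = Θ(f(n)) = O(n^3).

Answer: O(n^3) - Case 3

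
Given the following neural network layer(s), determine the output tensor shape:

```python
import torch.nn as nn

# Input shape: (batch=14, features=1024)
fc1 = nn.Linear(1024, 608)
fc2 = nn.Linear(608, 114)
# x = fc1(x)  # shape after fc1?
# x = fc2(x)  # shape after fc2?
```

Input: (14, 1024) -> after fc1: (14, 608) -> Output: (14, 114)

Answer: (14, 114)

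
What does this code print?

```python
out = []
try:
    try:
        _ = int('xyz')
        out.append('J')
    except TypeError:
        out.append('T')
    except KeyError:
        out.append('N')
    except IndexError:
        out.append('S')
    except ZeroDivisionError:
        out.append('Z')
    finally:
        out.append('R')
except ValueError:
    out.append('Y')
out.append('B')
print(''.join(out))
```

Execution trace: 'R' (finally) → 'Y' (outer except ValueError) → 'B' (after the try/except). Output: RYB

Answer: RYB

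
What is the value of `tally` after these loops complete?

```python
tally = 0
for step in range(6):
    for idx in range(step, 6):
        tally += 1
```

Upper triangle: 6 + 5 + ... + 1
`tally` takes the values: 0 → 1 → 2 → 3 → 4 → 5 → 6 → 7 → 8 → 9 → 10 → 11 → 12 → 13 → 14 → 15 → 16 → 17 → 18 → 19 → 20 → 21

Answer: 21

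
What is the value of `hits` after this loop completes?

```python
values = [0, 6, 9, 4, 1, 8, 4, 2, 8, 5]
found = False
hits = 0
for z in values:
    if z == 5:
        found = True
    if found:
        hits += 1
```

Count elements after first 5 in [0, 6, 9, 4, 1, 8, 4, 2, 8, 5]
`hits` takes the values: 0 → 1

Answer: 1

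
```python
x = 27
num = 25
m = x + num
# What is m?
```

Trace:
`x = 27` → x = 27
`num = 25` → num = 25
`m = x + num` → m = 52
So m = 52

Answer: 52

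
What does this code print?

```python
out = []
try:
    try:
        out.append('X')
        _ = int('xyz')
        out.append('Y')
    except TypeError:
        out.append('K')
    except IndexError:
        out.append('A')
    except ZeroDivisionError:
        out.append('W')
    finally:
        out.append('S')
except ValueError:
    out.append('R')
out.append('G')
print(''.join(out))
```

Execution trace: 'X' (try body) → 'S' (finally) → 'R' (outer except ValueError) → 'G' (after the try/except). Output: XSRG

Answer: XSRG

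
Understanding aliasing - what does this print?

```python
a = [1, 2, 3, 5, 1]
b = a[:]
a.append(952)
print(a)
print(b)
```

Key concept: slice [:] creates copy.
Step by step:
`a = [1, 2, 3, 5, 1]` → a = [1, 2, 3, 5, 1]
`b = a[:]` → b = [1, 2, 3, 5, 1]
`a.append(952)` → a = [1, 2, 3, 5, 1, 952]
`print(a)` → prints [1, 2, 3, 5, 1, 952]
`print(b)` → prints [1, 2, 3, 5, 1]

Answer:
[1, 2, 3, 5, 1, 952]
[1, 2, 3, 5, 1]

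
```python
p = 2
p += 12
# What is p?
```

Trace:
`p = 2` → p = 2
`p += 12` → p = 14
So p = 14

Answer: 14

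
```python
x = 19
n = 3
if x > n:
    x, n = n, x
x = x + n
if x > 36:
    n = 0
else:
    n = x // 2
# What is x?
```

Trace:
`x = 19` → x = 19
`n = 3` → n = 3
`if x > n: ...` → x > n is True → x = 3; n = 19
`x = x + n` → x = 22
`if x > 36: ...` → x > 36 is False, take else branch → n = 11
So x = 22

Answer: 22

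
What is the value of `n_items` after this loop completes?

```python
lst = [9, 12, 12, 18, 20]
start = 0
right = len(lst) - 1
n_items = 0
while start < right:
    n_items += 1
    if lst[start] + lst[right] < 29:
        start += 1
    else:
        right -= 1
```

Steps to find pair summing to 29
`n_items` takes the values: 0 → 1 → 2 → 3 → 4

Answer: 4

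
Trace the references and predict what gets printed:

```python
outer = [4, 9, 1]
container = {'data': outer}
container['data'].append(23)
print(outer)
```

Key concept: dict holds reference to list.
Step by step:
`outer = [4, 9, 1]` → outer = [4, 9, 1]
`container = {'data': outer}` → container = {'data': [4, 9, 1]}
`container['data'].append(23)` → outer = [4, 9, 1, 23]; container = {'data': [4, 9, 1, 23]}
`print(outer)` → prints [4, 9, 1, 23]

Answer: [4, 9, 1, 23]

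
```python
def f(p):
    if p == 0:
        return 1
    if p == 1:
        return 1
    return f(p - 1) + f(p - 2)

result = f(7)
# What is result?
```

Build up from base cases: f(0)=1, f(1)=1, f(2)=2, f(3)=3, f(4)=5, f(5)=8, f(6)=13, ..., f(7)=21

Answer: 21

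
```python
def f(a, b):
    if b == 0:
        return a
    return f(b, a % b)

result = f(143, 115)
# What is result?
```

f(143, 115) -> f(115, 28) -> f(28, 3) -> f(3, 1) -> f(1, 0) -> 1

Answer: 1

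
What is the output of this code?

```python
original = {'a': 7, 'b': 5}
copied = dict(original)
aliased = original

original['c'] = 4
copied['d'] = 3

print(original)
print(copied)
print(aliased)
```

Key concept: dict() creates copy, assignment creates alias.
Step by step:
`original = {'a': 7, 'b': 5}` → original = {'a': 7, 'b': 5}
`copied = dict(original)` → copied = {'a': 7, 'b': 5}
`aliased = original` → aliased = {'a': 7, 'b': 5} (same object as original)
`original['c'] = 4` → original = {'a': 7, 'b': 5, 'c': 4} (same object as aliased); aliased = {'a': 7, 'b': 5, 'c': 4} (same object as original)
`copied['d'] = 3` → copied = {'a': 7, 'b': 5, 'd': 3}
`print(original)` → prints {'a': 7, 'b': 5, 'c': 4}
`print(copied)` → prints {'a': 7, 'b': 5, 'd': 3}
`print(aliased)` → prints {'a': 7, 'b': 5, 'c': 4}

Answer:
{'a': 7, 'b': 5, 'c': 4}
{'a': 7, 'b': 5, 'd': 3}
{'a': 7, 'b': 5, 'c': 4}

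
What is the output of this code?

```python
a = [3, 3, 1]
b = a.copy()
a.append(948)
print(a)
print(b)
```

Key concept: list.copy() creates independent copy.
Step by step:
`a = [3, 3, 1]` → a = [3, 3, 1]
`b = a.copy()` → b = [3, 3, 1]
`a.append(948)` → a = [3, 3, 1, 948]
`print(a)` → prints [3, 3, 1, 948]
`print(b)` → prints [3, 3, 1]

Answer:
[3, 3, 1, 948]
[3, 3, 1]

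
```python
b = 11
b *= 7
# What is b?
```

Trace:
`b = 11` → b = 11
`b *= 7` → b = 77
So b = 77

Answer: 77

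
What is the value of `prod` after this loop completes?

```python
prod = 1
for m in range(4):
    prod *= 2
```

2^4 = 16
`prod` takes the values: 1 → 2 → 4 → 8 → 16

Answer: 16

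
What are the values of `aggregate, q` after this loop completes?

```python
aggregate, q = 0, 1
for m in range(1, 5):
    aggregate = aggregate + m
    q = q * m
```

Sum and factorial of 1 to 4
`aggregate, q` takes the values: (0, 1) → (1, 1) → (3, 1) → (3, 2) → (6, 2) → (6, 6) → (10, 6) → (10, 24)

Answer: 10, 24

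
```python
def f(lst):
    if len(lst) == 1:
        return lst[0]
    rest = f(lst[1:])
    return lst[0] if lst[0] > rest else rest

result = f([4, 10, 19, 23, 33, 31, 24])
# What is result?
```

Recursive max over [4, 10, 19, 23, 33, 31, 24] = 33

Answer: 33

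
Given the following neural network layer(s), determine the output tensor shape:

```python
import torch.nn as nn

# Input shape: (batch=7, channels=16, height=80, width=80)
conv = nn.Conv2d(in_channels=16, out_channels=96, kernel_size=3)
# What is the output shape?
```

Input: (7, 16, 80, 80) -> Output: (7, 96, 78, 78)

Answer: (7, 96, 78, 78)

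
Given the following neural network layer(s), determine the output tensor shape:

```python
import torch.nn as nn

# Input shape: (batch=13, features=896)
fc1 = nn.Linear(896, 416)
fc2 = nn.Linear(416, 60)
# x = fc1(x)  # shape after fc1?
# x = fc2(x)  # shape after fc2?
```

Input: (13, 896) -> after fc1: (13, 416) -> Output: (13, 60)

Answer: (13, 60)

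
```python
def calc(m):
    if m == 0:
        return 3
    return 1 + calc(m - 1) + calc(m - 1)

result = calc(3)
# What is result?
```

calc(m) = 1 + 2·calc(m-1), calc(0)=3. Closed form: (3+1)·2^3 - 1 = 31.

Answer: 31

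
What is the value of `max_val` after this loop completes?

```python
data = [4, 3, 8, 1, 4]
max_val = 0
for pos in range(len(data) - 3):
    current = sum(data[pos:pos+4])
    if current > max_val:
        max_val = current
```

Max sum of 4-element window in [4, 3, 8, 1, 4]
`max_val` takes the values: 0 → 16

Answer: 16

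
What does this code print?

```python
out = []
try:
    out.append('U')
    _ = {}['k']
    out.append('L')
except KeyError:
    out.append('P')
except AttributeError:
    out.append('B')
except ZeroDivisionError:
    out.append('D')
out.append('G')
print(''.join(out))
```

Execution trace: 'U' (try body) → 'P' (except KeyError) → 'G' (after the try/except). Output: UPG

Answer: UPG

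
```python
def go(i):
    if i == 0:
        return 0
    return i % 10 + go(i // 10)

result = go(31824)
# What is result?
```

Sum of digits of 31824: 4 + 2 + 8 + 1 + 3 = 18

Answer: 18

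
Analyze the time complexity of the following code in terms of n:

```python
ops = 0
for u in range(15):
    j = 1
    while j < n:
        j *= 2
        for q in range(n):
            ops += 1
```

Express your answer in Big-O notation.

Each loop level contributes: 1 × log n × n. Multiplying the contributions gives O(n log n).

Answer: O(n log n)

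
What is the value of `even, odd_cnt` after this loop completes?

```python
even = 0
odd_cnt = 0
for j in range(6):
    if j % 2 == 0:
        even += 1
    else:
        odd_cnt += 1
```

Count evens and odds in range(6)
`even, odd_cnt` takes the values: (0, 0) → (1, 0) → (1, 1) → (2, 1) → (2, 2) → (3, 2) → (3, 3)

Answer: 3, 3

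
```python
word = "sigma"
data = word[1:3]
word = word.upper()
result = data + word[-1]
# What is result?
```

Trace:
`word = "sigma"` → word = 'sigma'
`data = word[1:3]` → data = 'ig'
`word = word.upper()` → word = 'SIGMA'
`result = data + word[-1]` → result = 'igA'
So result = 'igA'

Answer: 'igA'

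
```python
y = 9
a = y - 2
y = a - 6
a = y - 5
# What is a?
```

Trace:
`y = 9` → y = 9
`a = y - 2` → a = 7
`y = a - 6` → y = 1
`a = y - 5` → a = -4
So a = -4

Answer: -4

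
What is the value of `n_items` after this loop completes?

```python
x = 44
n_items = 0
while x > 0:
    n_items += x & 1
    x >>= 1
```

Count set bits in 44 (binary: 0b101100)
`n_items` takes the values: 0 → 1 → 2 → 3

Answer: 3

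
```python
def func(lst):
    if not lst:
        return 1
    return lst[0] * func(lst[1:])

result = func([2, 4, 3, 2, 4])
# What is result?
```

Product over [2, 4, 3, 2, 4] = 2 * 4 * 3 * 2 * 4 = 192

Answer: 192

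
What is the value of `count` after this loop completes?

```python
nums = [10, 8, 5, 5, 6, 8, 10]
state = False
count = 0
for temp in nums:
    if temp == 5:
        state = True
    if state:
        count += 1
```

Count elements after first 5 in [10, 8, 5, 5, 6, 8, 10]
`count` takes the values: 0 → 1 → 2 → 3 → 4 → 5

Answer: 5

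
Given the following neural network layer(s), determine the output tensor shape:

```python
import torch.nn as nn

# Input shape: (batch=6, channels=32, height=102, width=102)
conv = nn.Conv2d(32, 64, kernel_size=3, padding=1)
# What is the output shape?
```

Input: (6, 32, 102, 102) -> Output: (6, 64, 102, 102)

Answer: (6, 64, 102, 102)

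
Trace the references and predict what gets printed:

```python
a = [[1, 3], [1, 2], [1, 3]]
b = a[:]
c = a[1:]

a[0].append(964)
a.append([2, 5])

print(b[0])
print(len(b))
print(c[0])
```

Key concept: slice with nested mutation.
Step by step:
`a = [[1, 3], [1, 2], [1, 3]]` → a = [[1, 3], [1, 2], [1, 3]]
`b = a[:]` → b = [[1, 3], [1, 2], [1, 3]]
`c = a[1:]` → c = [[1, 2], [1, 3]]
`a[0].append(964)` → a = [[1, 3, 964], [1, 2], [1, 3]]; b = [[1, 3, 964], [1, 2], [1, 3]]
`a.append([2, 5])` → a = [[1, 3, 964], [1, 2], [1, 3], [2, 5]]
`print(b[0])` → prints [1, 3, 964]
`print(len(b))` → prints 3
`print(c[0])` → prints [1, 2]

Answer:
[1, 3, 964]
3
[1, 2]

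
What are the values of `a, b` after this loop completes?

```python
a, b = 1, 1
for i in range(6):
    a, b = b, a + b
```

Fibonacci: after 6 iterations
`a, b` takes the values: (1, 1) → (1, 2) → (2, 3) → (3, 5) → (5, 8) → (8, 13) → (13, 21)

Answer: 13, 21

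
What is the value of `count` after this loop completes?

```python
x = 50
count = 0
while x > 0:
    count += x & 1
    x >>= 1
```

Count set bits in 50 (binary: 0b110010)
`count` takes the values: 0 → 1 → 2 → 3

Answer: 3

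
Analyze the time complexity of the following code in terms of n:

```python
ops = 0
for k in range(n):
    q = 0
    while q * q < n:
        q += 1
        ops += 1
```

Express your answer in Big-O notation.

Each loop level contributes: n × √n. Multiplying the contributions gives O(n√n).

Answer: O(n√n)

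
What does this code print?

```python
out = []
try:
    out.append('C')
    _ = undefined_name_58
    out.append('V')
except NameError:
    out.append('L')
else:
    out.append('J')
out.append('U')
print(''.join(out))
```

Execution trace: 'C' (try body) → 'L' (except NameError) → 'U' (after the try/except). Output: CLU

Answer: CLU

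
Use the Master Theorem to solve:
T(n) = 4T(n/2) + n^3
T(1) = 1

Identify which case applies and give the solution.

a=4, b=2, f(n)=n^3. log_2(4) = 2. Since c=3 > 2 and the regularity condition holds (4(n/2)^3 = (4/2^3)n^3 with 4/2^3 < 1), Case 3 applies: T(n) = Θ(f(n)) = O(n^3).

Answer: O(n^3) - Case 3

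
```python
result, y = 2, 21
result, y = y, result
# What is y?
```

Trace:
`result, y = 2, 21` → result = 2; y = 21
`result, y = y, result` → result = 21; y = 2
So y = 2

Answer: 2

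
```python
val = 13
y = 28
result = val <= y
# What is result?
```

Trace:
`val = 13` → val = 13
`y = 28` → y = 28
`result = val <= y` → result = True
So result = True

Answer: True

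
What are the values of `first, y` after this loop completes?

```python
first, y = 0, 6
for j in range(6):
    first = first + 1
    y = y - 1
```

first goes 0→6, y goes 6→0
`first, y` takes the values: (0, 6) → (1, 6) → (1, 5) → (2, 5) → (2, 4) → (3, 4) → (3, 3) → (4, 3) → (4, 2) → (5, 2) → (5, 1) → (6, 1) → (6, 0)

Answer: 6, 0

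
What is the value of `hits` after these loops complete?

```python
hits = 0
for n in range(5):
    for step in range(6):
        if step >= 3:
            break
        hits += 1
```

Inner breaks at 3, outer runs 5 times
`hits` takes the values: 0 → 1 → 2 → 3 → 4 → 5 → 6 → 7 → 8 → 9 → 10 → 11 → 12 → 13 → 14 → 15

Answer: 15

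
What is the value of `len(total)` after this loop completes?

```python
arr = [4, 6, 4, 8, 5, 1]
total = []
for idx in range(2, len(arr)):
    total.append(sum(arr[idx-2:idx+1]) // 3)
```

Number of 3-element averages
`total` takes the values: [] → [4] → [4, 6] → [4, 6, 5] → [4, 6, 5, 4]
So `len(total)` = 4

Answer: 4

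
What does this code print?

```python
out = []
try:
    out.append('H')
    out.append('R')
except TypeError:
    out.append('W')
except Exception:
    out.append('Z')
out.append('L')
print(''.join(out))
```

Execution trace: 'H' (try body) → 'R' (try body, no exception) → 'L' (after the try/except). Output: HRL

Answer: HRL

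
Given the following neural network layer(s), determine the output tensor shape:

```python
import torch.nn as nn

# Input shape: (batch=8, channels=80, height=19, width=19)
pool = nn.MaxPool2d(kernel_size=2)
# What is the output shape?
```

Input: (8, 80, 19, 19) -> Output: (8, 80, 9, 9)

Answer: (8, 80, 9, 9)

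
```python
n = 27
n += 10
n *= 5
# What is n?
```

Trace:
`n = 27` → n = 27
`n += 10` → n = 37
`n *= 5` → n = 185
So n = 185

Answer: 185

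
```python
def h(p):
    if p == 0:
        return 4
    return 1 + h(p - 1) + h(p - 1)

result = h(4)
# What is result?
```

h(p) = 1 + 2·h(p-1), h(0)=4. Closed form: (4+1)·2^4 - 1 = 79.

Answer: 79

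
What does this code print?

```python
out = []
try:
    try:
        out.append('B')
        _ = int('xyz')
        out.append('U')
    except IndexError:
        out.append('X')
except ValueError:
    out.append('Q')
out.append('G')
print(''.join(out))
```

Execution trace: 'B' (try body) → 'Q' (outer except ValueError) → 'G' (after the try/except). Output: BQG

Answer: BQG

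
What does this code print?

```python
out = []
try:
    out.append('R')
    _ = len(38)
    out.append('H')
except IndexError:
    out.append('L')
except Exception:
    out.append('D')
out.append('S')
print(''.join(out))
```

Execution trace: 'R' (try body) → 'D' (except Exception) → 'S' (after the try/except). Output: RDS

Answer: RDS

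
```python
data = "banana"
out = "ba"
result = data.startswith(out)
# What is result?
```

Trace:
`data = "banana"` → data = 'banana'
`out = "ba"` → out = 'ba'
`result = data.startswith(out)` → result = True
So result = True

Answer: True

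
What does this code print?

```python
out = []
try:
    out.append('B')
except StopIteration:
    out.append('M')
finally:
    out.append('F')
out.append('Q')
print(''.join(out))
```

Execution trace: 'B' (try body, no exception) → 'F' (finally) → 'Q' (after the try/except). Output: BFQ

Answer: BFQ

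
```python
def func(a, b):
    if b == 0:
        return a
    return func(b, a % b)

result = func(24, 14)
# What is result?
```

func(24, 14) -> func(14, 10) -> func(10, 4) -> func(4, 2) -> func(2, 0) -> 2

Answer: 2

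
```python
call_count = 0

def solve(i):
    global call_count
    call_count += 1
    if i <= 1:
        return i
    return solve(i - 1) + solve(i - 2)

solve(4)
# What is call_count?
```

Calls(i) = 1 + Calls(i-1) + Calls(i-2); Calls(0)=Calls(1)=1. For i=4 this gives 9.

Answer: 9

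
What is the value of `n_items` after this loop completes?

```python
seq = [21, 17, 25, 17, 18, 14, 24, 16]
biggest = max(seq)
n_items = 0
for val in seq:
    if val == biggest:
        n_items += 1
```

Count of max value 25 in [21, 17, 25, 17, 18, 14, 24, 16]
`n_items` takes the values: 0 → 1

Answer: 1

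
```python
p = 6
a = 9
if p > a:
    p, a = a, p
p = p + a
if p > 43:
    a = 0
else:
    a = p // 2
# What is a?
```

Trace:
`p = 6` → p = 6
`a = 9` → a = 9
`if p > a: ...` → p > a is False → no variable changes
`p = p + a` → p = 15
`if p > 43: ...` → p > 43 is False, take else branch → a = 7
So a = 7

Answer: 7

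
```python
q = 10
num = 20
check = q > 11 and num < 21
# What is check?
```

Trace:
`q = 10` → q = 10
`num = 20` → num = 20
`check = q > 11 and num < 21` → check = False
So check = False

Answer: False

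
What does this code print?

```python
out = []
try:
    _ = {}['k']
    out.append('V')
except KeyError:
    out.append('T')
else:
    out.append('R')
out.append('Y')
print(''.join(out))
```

Execution trace: 'T' (except KeyError) → 'Y' (after the try/except). Output: TY

Answer: TY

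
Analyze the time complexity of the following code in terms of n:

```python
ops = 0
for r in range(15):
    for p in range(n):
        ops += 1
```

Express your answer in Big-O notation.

Each loop level contributes: 1 × n. Multiplying the contributions gives O(n).

Answer: O(n)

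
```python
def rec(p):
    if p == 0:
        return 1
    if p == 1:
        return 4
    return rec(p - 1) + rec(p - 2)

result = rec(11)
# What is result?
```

Build up from base cases: rec(0)=1, rec(1)=4, rec(2)=5, rec(3)=9, rec(4)=14, rec(5)=23, rec(6)=37, ..., rec(11)=411

Answer: 411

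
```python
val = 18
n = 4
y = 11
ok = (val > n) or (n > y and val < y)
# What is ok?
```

Trace:
`val = 18` → val = 18
`n = 4` → n = 4
`y = 11` → y = 11
`ok = (val > n) or (n > y and val < y)` → ok = True
So ok = True

Answer: True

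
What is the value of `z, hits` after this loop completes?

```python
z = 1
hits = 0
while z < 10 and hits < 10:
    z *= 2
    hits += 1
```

Double until >= 10 or 10 iterations
`z, hits` takes the values: (1, 0) → (2, 0) → (2, 1) → (4, 1) → (4, 2) → (8, 2) → (8, 3) → (16, 3) → (16, 4)

Answer: 16, 4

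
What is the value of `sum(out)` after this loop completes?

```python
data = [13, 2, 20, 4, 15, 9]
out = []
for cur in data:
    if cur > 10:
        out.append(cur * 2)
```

Sum of doubled values > 10
`out` takes the values: [] → [26] → [26, 40] → [26, 40, 30]
So `sum(out)` = 96

Answer: 96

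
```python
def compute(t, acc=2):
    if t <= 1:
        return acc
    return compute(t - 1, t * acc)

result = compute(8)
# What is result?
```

Accumulator trace (n, acc): (8, 2) -> (7, 16) -> (6, 112) -> (5, 672) -> (4, 3360) -> (3, 13440) -> (2, 40320) -> (1, 80640) -> return 80640

Answer: 80640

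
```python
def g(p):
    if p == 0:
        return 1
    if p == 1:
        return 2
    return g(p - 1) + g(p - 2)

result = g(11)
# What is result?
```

Build up from base cases: g(0)=1, g(1)=2, g(2)=3, g(3)=5, g(4)=8, g(5)=13, g(6)=21, ..., g(11)=233

Answer: 233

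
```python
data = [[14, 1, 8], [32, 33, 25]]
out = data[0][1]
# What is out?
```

Trace:
`data = [[14, 1, 8], [32, 33, 25]]` → data = [[14, 1, 8], [32, 33, 25]]
`out = data[0][1]` → out = 1
So out = 1

Answer: 1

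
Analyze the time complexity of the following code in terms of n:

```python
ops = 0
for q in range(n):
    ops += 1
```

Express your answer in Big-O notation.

Each loop level contributes: n. Multiplying the contributions gives O(n).

Answer: O(n)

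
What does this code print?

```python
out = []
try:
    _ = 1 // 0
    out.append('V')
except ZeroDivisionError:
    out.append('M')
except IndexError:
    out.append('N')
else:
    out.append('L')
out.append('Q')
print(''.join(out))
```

Execution trace: 'M' (except ZeroDivisionError) → 'Q' (after the try/except). Output: MQ

Answer: MQ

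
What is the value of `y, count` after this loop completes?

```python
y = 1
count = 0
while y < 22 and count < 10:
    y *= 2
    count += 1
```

Double until >= 22 or 10 iterations
`y, count` takes the values: (1, 0) → (2, 0) → (2, 1) → (4, 1) → (4, 2) → (8, 2) → (8, 3) → (16, 3) → (16, 4) → (32, 4) → (32, 5)

Answer: 32, 5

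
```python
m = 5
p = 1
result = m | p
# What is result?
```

Trace:
`m = 5` → m = 5
`p = 1` → p = 1
`result = m | p` → result = 5
So result = 5

Answer: 5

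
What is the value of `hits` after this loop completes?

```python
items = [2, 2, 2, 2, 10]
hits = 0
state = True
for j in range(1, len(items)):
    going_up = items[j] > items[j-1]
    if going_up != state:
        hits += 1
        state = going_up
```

Count direction changes in [2, 2, 2, 2, 10]
`hits` takes the values: 0 → 1 → 2

Answer: 2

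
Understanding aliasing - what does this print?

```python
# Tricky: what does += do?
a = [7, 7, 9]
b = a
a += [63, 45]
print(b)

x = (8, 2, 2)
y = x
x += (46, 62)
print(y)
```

Key concept: += behavior differs for mutable vs immutable.
Step by step:
`a = [7, 7, 9]` → a = [7, 7, 9]
`b = a` → b = [7, 7, 9] (same object as a)
`a += [63, 45]` → a = [7, 7, 9, 63, 45] (same object as b); b = [7, 7, 9, 63, 45] (same object as a)
`print(b)` → prints [7, 7, 9, 63, 45]
`x = (8, 2, 2)` → x = (8, 2, 2)
`y = x` → y = (8, 2, 2)
`x += (46, 62)` → x = (8, 2, 2, 46, 62)
`print(y)` → prints (8, 2, 2)

Answer:
[7, 7, 9, 63, 45]
(8, 2, 2)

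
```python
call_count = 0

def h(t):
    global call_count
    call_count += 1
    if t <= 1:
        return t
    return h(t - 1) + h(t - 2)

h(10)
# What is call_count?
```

Calls(t) = 1 + Calls(t-1) + Calls(t-2); Calls(0)=Calls(1)=1. For t=10 this gives 177.

Answer: 177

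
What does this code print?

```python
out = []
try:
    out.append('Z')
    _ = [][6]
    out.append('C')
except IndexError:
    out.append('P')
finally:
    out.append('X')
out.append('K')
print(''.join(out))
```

Execution trace: 'Z' (try body) → 'P' (except IndexError) → 'X' (finally) → 'K' (after the try/except). Output: ZPXK

Answer: ZPXK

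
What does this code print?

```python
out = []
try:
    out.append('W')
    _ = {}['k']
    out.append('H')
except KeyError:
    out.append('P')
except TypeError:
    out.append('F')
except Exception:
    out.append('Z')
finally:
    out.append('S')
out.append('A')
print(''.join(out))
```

Execution trace: 'W' (try body) → 'P' (except KeyError) → 'S' (finally) → 'A' (after the try/except). Output: WPSA

Answer: WPSA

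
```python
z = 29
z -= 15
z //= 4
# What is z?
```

Trace:
`z = 29` → z = 29
`z -= 15` → z = 14
`z //= 4` → z = 3
So z = 3

Answer: 3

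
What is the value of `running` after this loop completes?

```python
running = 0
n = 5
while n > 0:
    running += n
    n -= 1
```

Sum 5 down to 1
`running` takes the values: 0 → 5 → 9 → 12 → 14 → 15

Answer: 15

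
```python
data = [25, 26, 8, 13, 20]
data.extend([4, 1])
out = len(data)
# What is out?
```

Trace:
`data = [25, 26, 8, 13, 20]` → data = [25, 26, 8, 13, 20]
`data.extend([4, 1])` → data = [25, 26, 8, 13, 20, 4, 1]
`out = len(data)` → out = 7
So out = 7

Answer: 7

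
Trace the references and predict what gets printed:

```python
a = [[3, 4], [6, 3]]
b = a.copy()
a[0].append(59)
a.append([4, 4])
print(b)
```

Key concept: shallow copy with nested lists.
Step by step:
`a = [[3, 4], [6, 3]]` → a = [[3, 4], [6, 3]]
`b = a.copy()` → b = [[3, 4], [6, 3]]
`a[0].append(59)` → a = [[3, 4, 59], [6, 3]]; b = [[3, 4, 59], [6, 3]]
`a.append([4, 4])` → a = [[3, 4, 59], [6, 3], [4, 4]]
`print(b)` → prints [[3, 4, 59], [6, 3]]

Answer: [[3, 4, 59], [6, 3]]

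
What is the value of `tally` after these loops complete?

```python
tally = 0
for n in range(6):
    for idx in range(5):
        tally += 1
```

6 * 5 = 30
`tally` takes the values: 0 → 1 → 2 → 3 → 4 → 5 → 6 → 7 → 8 → 9 → 10 → 11 → 12 → 13 → 14 → 15 → 16 → 17 → 18 → 19 → 20 → 21 → 22 → 23 → 24 → 25 → 26 → 27 → 28 → 29 → 30

Answer: 30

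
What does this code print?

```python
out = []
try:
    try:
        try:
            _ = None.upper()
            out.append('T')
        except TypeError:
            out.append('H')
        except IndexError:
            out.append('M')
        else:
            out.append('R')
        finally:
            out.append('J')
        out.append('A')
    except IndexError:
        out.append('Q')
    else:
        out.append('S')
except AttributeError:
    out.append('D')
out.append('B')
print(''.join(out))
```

Execution trace: 'J' (inner finally) → 'D' (outer except AttributeError) → 'B' (after the try/except). Output: JDB

Answer: JDB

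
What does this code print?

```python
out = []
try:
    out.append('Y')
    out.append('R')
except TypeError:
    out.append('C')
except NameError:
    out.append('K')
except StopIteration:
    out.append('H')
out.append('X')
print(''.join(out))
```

Execution trace: 'Y' (try body) → 'R' (try body, no exception) → 'X' (after the try/except). Output: YRX

Answer: YRX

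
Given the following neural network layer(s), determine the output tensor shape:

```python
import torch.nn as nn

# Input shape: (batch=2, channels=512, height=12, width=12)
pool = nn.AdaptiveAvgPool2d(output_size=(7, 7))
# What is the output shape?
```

Input: (2, 512, 12, 12) -> Output: (2, 512, 7, 7)

Answer: (2, 512, 7, 7)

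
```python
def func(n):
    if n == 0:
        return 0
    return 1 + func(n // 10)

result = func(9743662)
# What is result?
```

Count of digits of 9743662: 7

Answer: 7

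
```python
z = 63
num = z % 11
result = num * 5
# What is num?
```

Trace:
`z = 63` → z = 63
`num = z % 11` → num = 8
`result = num * 5` → result = 40
So num = 8

Answer: 8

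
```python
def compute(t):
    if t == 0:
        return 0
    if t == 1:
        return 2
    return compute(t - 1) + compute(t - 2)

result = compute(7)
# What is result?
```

Build up from base cases: compute(0)=0, compute(1)=2, compute(2)=2, compute(3)=4, compute(4)=6, compute(5)=10, compute(6)=16, ..., compute(7)=26

Answer: 26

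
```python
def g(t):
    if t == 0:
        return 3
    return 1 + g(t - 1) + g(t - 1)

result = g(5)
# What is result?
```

g(t) = 1 + 2·g(t-1), g(0)=3. Closed form: (3+1)·2^5 - 1 = 127.

Answer: 127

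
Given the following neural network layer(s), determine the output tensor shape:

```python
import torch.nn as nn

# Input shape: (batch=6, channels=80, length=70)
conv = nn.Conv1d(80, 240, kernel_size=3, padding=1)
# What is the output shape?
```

Input: (6, 80, 70) -> Output: (6, 240, 70)

Answer: (6, 240, 70)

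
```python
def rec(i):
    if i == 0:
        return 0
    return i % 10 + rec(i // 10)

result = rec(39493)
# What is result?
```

Sum of digits of 39493: 3 + 9 + 4 + 9 + 3 = 28

Answer: 28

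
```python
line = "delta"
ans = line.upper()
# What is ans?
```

Trace:
`line = "delta"` → line = 'delta'
`ans = line.upper()` → ans = 'DELTA'
So ans = 'DELTA'

Answer: 'DELTA'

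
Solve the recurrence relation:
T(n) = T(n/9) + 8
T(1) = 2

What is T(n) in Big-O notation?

Each step divides n by 9 and adds 8. After log_9(n) steps we reach T(1)=2. So T(n) = 8·log_9(n) + 2 = O(log n).

Answer: O(log n)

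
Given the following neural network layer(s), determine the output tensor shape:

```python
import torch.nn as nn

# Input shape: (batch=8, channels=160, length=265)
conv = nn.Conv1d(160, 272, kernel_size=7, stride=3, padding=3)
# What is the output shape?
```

Input: (8, 160, 265) -> Output: (8, 272, 89)

Answer: (8, 272, 89)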